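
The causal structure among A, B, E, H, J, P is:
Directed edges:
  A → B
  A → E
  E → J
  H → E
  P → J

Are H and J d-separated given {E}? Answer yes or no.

Yes — H ⊥ J | {E}.

Bayes-Ball from H | {E} reaches {A,B}.
J ∉ reach(H|{E}) ⇒ H ⊥ J | {E}.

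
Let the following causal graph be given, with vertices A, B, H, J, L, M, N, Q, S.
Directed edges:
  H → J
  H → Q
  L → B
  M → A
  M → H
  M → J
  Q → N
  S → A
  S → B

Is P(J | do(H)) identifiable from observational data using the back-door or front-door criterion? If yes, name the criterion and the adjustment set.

P(J|do(H)): backdoor, adjust for {M}.

desc(H)\{H}={J,N,Q}; candidates ⊆ {A,B,L,M,S}.
size 0: {}; under {} H still reaches {A,J,M} ∋ J.
{M}: H⊥J given {M} in G with H→· removed — back-door holds.
P(J|do(H)) = Σ_{M} P(J|H,M)·P(M).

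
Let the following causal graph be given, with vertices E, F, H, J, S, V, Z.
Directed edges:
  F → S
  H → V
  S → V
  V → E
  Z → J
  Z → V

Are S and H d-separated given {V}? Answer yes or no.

Bayes-Ball from S | {V} reaches {F,H,J,Z}.
H ∈ reach(S|{V}) ⇒ S ⊥̸ H | {V}.

No — S and H are d-connected given {V}.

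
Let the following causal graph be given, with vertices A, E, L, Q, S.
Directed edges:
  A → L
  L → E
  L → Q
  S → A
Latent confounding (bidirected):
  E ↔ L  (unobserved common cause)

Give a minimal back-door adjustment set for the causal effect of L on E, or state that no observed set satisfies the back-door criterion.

L→E: no observed back-door set.

desc(L)\{L}={E,Q}; candidates ⊆ {A,S}.
L↔E: latent back-door arc(s) into L.
size 0: {}; under {} L still reaches {A,E,S} ∋ E.
size 1: {A}, {S}; under {A} L still reaches {E} ∋ E.
size 2: {A,S}; under {A,S} L still reaches {E} ∋ E.
L↔E cannot be blocked by any observed set — no back-door set.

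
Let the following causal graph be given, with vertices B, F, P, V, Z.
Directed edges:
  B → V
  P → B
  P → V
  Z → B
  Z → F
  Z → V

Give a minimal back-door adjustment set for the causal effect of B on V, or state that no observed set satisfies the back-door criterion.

B→V: minimal back-door set {P, Z}.

desc(B)\{B}={V}; candidates ⊆ {F,P,Z}.
size 0: {}; under {} B still reaches {F,P,V,Z} ∋ V.
size 1: {F}, {P}, {Z}; under {F} B still reaches {P,V,Z} ∋ V.
{P,Z}: B⊥V given {P,Z} in G with B→· removed — back-door holds.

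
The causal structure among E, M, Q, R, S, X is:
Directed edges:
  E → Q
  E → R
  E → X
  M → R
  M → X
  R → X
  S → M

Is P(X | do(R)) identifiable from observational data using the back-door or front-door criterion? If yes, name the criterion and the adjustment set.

desc(R)\{R}={X}; candidates ⊆ {E,M,Q,S}.
size 0: {}; under {} R still reaches {E,M,Q,S,X} ∋ X.
size 1: {E}, {M}, {Q} …(+1); under {E} R still reaches {M,S,X} ∋ X.
{E,M}: R⊥X given {E,M} in G with R→· removed — back-door holds.
P(X|do(R)) = Σ_{E,M} P(X|R,E,M)·P(E,M).

P(X|do(R)): backdoor, adjust for {E, M}.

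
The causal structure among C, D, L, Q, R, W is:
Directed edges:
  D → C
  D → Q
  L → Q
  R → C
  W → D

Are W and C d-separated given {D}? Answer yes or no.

Yes — W ⊥ C | {D}.

Bayes-Ball from W | {D} reaches ∅.
C ∉ reach(W|{D}) ⇒ W ⊥ C | {D}.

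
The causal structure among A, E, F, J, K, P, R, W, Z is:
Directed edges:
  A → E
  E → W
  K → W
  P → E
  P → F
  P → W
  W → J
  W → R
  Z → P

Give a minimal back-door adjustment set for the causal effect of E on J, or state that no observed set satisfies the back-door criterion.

E→J: minimal back-door set {P}.

desc(E)\{E}={J,R,W}; candidates ⊆ {A,F,K,P,Z}.
size 0: {}; under {} E still reaches {A,F,J,P,R,W,Z} ∋ J.
{P}: E⊥J given {P} in G with E→· removed — back-door holds.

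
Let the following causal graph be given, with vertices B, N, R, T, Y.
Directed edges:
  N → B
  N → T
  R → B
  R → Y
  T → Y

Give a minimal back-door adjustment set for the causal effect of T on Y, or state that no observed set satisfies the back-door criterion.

T→Y: minimal back-door set ∅.

desc(T)\{T}={Y}; candidates ⊆ {B,N,R}.
∅: T⊥Y given ∅ in G with T→· removed — back-door holds.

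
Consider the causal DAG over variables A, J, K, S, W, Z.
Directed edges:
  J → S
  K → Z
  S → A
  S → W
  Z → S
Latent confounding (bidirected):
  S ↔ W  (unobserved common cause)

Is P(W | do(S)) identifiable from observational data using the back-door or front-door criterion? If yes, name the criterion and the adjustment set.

desc(S)\{S}={A,W}; candidates ⊆ {J,K,Z}.
S↔W: latent back-door arc(s) into S.
size 0: {}; under {} S still reaches {J,K,W,Z} ∋ W.
size 1: {J}, {K}, {Z}; under {J} S still reaches {K,W,Z} ∋ W.
size 2: {J,K}, {J,Z}, {K,Z}; under {J,K} S still reaches {W,Z} ∋ W.
S↔W cannot be blocked by any observed set — no back-door set.
No mediator lies on a directed S→…→W path.
Neither criterion identifies P(W|do(S)) in this graph.

P(W|do(S)): not identifiable (no BD/FD set).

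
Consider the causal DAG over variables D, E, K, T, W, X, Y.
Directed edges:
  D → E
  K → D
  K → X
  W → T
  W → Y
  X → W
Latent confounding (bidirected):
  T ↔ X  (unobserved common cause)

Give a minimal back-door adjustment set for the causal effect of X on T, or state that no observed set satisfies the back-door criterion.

desc(X)\{X}={T,W,Y}; candidates ⊆ {D,E,K}.
X↔T: latent back-door arc(s) into X.
size 0: {}; under {} X still reaches {D,E,K,T} ∋ T.
size 1: {D}, {E}, {K}; under {D} X still reaches {K,T} ∋ T.
size 2: {D,E}, {D,K}, {E,K}; under {D,E} X still reaches {K,T} ∋ T.
X↔T cannot be blocked by any observed set — no back-door set.

X→T: no observed back-door set.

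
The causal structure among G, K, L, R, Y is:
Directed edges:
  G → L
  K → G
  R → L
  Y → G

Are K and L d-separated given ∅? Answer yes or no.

Bayes-Ball from K | ∅ reaches {G,L}.
L ∈ reach(K|∅) ⇒ K ⊥̸ L | ∅.

No — K and L are d-connected given ∅.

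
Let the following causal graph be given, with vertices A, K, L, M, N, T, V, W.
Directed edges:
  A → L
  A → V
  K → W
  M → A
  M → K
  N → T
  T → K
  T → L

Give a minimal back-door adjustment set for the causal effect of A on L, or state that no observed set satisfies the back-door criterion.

desc(A)\{A}={L,V}; candidates ⊆ {K,M,N,T,W}.
∅: A⊥L given ∅ in G with A→· removed — back-door holds.

A→L: minimal back-door set ∅.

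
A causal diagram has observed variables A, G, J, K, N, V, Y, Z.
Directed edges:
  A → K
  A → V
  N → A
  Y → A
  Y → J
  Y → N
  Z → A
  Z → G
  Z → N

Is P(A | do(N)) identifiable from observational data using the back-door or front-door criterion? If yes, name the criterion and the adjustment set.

P(A|do(N)): backdoor, adjust for {Y, Z}.

desc(N)\{N}={A,K,V}; candidates ⊆ {G,J,Y,Z}.
size 0: {}; under {} N still reaches {A,G,J,K,V,Y,Z} ∋ A.
size 1: {G}, {J}, {Y} …(+1); under {G} N still reaches {A,J,K,V,Y,Z} ∋ A.
{Y,Z}: N⊥A given {Y,Z} in G with N→· removed — back-door holds.
P(A|do(N)) = Σ_{Y,Z} P(A|N,Y,Z)·P(Y,Z).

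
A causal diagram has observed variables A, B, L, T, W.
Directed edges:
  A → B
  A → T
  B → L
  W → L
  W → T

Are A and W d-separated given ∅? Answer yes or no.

Bayes-Ball from A | ∅ reaches {B,L,T}.
W ∉ reach(A|∅) ⇒ A ⊥ W | ∅.

Yes — A ⊥ W | ∅.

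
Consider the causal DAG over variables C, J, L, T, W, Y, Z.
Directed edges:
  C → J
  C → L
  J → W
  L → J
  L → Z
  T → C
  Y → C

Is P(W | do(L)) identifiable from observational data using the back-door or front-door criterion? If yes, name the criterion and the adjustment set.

P(W|do(L)): backdoor, adjust for {C}.

desc(L)\{L}={J,W,Z}; candidates ⊆ {C,T,Y}.
size 0: {}; under {} L still reaches {C,J,T,W,Y} ∋ W.
{C}: L⊥W given {C} in G with L→· removed — back-door holds.
P(W|do(L)) = Σ_{C} P(W|L,C)·P(C).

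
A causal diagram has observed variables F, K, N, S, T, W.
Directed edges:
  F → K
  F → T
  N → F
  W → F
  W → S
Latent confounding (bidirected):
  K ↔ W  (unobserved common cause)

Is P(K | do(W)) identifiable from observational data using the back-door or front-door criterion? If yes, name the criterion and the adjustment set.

P(K|do(W)): frontdoor, adjust for {F}.

desc(W)\{W}={F,K,S,T}; candidates ⊆ {N}.
W↔K: latent back-door arc(s) into W.
size 0: {}; under {} W still reaches {K} ∋ K.
size 1: {N}; under {N} W still reaches {K} ∋ K.
W↔K cannot be blocked by any observed set — no back-door set.
{F}: (i) intercepts every directed W→K path; (ii) no back-door W→{F}; (iii) {W} blocks every back-door {F}→K. Front-door holds.
P(K|do(W)) = Σ_{F} P(F|W) Σ_{W'} P(K|F,W')P(W').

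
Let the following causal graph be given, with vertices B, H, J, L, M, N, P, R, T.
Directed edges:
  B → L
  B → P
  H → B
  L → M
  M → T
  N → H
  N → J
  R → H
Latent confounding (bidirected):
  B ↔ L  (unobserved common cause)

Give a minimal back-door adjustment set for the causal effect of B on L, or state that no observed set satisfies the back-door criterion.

desc(B)\{B}={L,M,P,T}; candidates ⊆ {H,J,N,R}.
B↔L: latent back-door arc(s) into B.
size 0: {}; under {} B still reaches {H,J,L,M,N,R,T} ∋ L.
size 1: {H}, {J}, {N} …(+1); under {H} B still reaches {L,M,T} ∋ L.
size 2: {H,J}, {H,N}, {H,R} …(+3); under {H,J} B still reaches {L,M,T} ∋ L.
B↔L cannot be blocked by any observed set — no back-door set.

B→L: no observed back-door set.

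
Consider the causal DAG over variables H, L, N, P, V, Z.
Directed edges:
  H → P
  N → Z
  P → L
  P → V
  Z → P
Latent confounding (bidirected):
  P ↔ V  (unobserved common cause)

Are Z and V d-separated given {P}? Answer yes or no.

No — Z and V are d-connected given {P}.

Bayes-Ball from Z | {P} reaches {H,N,V}.
V ∈ reach(Z|{P}) ⇒ Z ⊥̸ V | {P}.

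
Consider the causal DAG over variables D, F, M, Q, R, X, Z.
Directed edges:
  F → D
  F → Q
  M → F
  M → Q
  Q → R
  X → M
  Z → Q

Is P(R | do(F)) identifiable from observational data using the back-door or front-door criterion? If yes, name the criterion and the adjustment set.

desc(F)\{F}={D,Q,R}; candidates ⊆ {M,X,Z}.
size 0: {}; under {} F still reaches {M,Q,R,X} ∋ R.
{M}: F⊥R given {M} in G with F→· removed — back-door holds.
P(R|do(F)) = Σ_{M} P(R|F,M)·P(M).

P(R|do(F)): backdoor, adjust for {M}.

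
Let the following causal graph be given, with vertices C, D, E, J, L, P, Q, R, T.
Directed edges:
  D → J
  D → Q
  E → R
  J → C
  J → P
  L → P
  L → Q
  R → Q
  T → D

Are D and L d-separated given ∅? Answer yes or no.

Yes — D ⊥ L | ∅.

Bayes-Ball from D | ∅ reaches {C,J,P,Q,T}.
L ∉ reach(D|∅) ⇒ D ⊥ L | ∅.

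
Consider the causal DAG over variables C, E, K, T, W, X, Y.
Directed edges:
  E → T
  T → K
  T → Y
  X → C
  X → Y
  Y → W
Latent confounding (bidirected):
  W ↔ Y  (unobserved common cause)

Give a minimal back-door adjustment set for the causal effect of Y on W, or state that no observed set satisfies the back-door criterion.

Y→W: no observed back-door set.

desc(Y)\{Y}={W}; candidates ⊆ {C,E,K,T,X}.
Y↔W: latent back-door arc(s) into Y.
size 0: {}; under {} Y still reaches {C,E,K,T,W,X} ∋ W.
size 1: {C}, {E}, {K} …(+2); under {C} Y still reaches {E,K,T,W,X} ∋ W.
size 2: {C,E}, {C,K}, {C,T} …(+7); under {C,E} Y still reaches {K,T,W,X} ∋ W.
Y↔W cannot be blocked by any observed set — no back-door set.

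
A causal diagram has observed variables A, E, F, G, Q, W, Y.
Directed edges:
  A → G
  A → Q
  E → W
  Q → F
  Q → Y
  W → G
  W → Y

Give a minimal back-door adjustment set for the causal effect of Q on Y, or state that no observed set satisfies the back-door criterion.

Q→Y: minimal back-door set ∅.

desc(Q)\{Q}={F,Y}; candidates ⊆ {A,E,G,W}.
∅: Q⊥Y given ∅ in G with Q→· removed — back-door holds.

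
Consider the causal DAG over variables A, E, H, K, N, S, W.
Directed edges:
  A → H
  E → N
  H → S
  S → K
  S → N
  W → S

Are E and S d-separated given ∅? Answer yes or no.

Yes — E ⊥ S | ∅.

Bayes-Ball from E | ∅ reaches {N}.
S ∉ reach(E|∅) ⇒ E ⊥ S | ∅.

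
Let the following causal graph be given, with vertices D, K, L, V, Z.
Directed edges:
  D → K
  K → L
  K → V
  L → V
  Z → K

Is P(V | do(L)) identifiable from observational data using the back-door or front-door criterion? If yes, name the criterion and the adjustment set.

desc(L)\{L}={V}; candidates ⊆ {D,K,Z}.
size 0: {}; under {} L still reaches {D,K,V,Z} ∋ V.
{K}: L⊥V given {K} in G with L→· removed — back-door holds.
P(V|do(L)) = Σ_{K} P(V|L,K)·P(K).

P(V|do(L)): backdoor, adjust for {K}.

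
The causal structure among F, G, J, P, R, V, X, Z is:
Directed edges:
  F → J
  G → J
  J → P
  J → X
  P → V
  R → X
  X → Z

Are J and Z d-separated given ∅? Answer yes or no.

Bayes-Ball from J | ∅ reaches {F,G,P,V,X,Z}.
Z ∈ reach(J|∅) ⇒ J ⊥̸ Z | ∅.

No — J and Z are d-connected given ∅.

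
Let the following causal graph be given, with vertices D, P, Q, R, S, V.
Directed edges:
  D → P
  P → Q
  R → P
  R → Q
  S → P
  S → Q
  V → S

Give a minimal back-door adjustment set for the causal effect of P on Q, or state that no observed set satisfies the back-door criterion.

P→Q: minimal back-door set {R, S}.

desc(P)\{P}={Q}; candidates ⊆ {D,R,S,V}.
size 0: {}; under {} P still reaches {D,Q,R,S,V} ∋ Q.
size 1: {D}, {R}, {S} …(+1); under {D} P still reaches {Q,R,S,V} ∋ Q.
{R,S}: P⊥Q given {R,S} in G with P→· removed — back-door holds.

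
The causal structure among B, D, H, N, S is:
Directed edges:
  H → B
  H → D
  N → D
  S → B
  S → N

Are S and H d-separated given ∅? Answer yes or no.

Yes — S ⊥ H | ∅.

Bayes-Ball from S | ∅ reaches {B,D,N}.
H ∉ reach(S|∅) ⇒ S ⊥ H | ∅.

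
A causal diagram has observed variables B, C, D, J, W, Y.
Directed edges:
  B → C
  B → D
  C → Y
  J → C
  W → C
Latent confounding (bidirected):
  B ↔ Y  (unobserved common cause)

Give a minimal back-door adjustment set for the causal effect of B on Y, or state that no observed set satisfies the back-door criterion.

B→Y: no observed back-door set.

desc(B)\{B}={C,D,Y}; candidates ⊆ {J,W}.
B↔Y: latent back-door arc(s) into B.
size 0: {}; under {} B still reaches {Y} ∋ Y.
size 1: {J}, {W}; under {J} B still reaches {Y} ∋ Y.
size 2: {J,W}; under {J,W} B still reaches {Y} ∋ Y.
B↔Y cannot be blocked by any observed set — no back-door set.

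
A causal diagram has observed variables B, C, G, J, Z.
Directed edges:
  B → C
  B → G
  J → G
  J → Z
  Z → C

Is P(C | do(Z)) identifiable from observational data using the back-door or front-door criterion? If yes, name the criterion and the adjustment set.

P(C|do(Z)): backdoor, adjust for ∅.

desc(Z)\{Z}={C}; candidates ⊆ {B,G,J}.
∅: Z⊥C given ∅ in G with Z→· removed — back-door holds.
P(C|do(Z)) = P(C|Z) — no adjustment needed.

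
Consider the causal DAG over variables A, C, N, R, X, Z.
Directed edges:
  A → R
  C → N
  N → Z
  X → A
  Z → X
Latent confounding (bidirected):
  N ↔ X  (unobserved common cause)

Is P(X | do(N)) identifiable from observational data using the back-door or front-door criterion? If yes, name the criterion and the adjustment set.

desc(N)\{N}={A,R,X,Z}; candidates ⊆ {C}.
N↔X: latent back-door arc(s) into N.
size 0: {}; under {} N still reaches {A,C,R,X} ∋ X.
size 1: {C}; under {C} N still reaches {A,R,X} ∋ X.
N↔X cannot be blocked by any observed set — no back-door set.
{Z}: (i) intercepts every directed N→X path; (ii) no back-door N→{Z}; (iii) {N} blocks every back-door {Z}→X. Front-door holds.
P(X|do(N)) = Σ_{Z} P(Z|N) Σ_{N'} P(X|Z,N')P(N').

P(X|do(N)): frontdoor, adjust for {Z}.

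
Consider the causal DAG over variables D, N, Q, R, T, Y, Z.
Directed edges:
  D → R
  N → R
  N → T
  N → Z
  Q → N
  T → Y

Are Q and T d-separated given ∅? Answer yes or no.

No — Q and T are d-connected given ∅.

Bayes-Ball from Q | ∅ reaches {N,R,T,Y,Z}.
T ∈ reach(Q|∅) ⇒ Q ⊥̸ T | ∅.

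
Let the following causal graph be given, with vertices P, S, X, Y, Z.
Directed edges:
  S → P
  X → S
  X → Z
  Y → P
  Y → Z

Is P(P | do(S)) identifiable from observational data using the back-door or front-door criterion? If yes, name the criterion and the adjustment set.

P(P|do(S)): backdoor, adjust for ∅.

desc(S)\{S}={P}; candidates ⊆ {X,Y,Z}.
∅: S⊥P given ∅ in G with S→· removed — back-door holds.
P(P|do(S)) = P(P|S) — no adjustment needed.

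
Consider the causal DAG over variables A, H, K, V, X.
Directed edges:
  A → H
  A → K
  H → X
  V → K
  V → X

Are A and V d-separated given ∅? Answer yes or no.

Bayes-Ball from A | ∅ reaches {H,K,X}.
V ∉ reach(A|∅) ⇒ A ⊥ V | ∅.

Yes — A ⊥ V | ∅.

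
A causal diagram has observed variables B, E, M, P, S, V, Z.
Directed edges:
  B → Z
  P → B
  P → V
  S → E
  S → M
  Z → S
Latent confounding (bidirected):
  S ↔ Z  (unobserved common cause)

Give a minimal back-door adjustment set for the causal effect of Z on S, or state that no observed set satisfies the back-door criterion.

Z→S: no observed back-door set.

desc(Z)\{Z}={E,M,S}; candidates ⊆ {B,P,V}.
Z↔S: latent back-door arc(s) into Z.
size 0: {}; under {} Z still reaches {B,E,M,P,S,V} ∋ S.
size 1: {B}, {P}, {V}; under {B} Z still reaches {E,M,S} ∋ S.
size 2: {B,P}, {B,V}, {P,V}; under {B,P} Z still reaches {E,M,S} ∋ S.
Z↔S cannot be blocked by any observed set — no back-door set.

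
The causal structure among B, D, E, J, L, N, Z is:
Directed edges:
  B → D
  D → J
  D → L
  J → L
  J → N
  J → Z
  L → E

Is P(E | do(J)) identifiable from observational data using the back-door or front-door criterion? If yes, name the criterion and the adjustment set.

desc(J)\{J}={E,L,N,Z}; candidates ⊆ {B,D}.
size 0: {}; under {} J still reaches {B,D,E,L} ∋ E.
{D}: J⊥E given {D} in G with J→· removed — back-door holds.
P(E|do(J)) = Σ_{D} P(E|J,D)·P(D).

P(E|do(J)): backdoor, adjust for {D}.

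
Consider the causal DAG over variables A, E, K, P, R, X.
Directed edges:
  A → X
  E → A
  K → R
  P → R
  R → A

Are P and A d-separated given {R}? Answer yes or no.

Yes — P ⊥ A | {R}.

Bayes-Ball from P | {R} reaches {K}.
A ∉ reach(P|{R}) ⇒ P ⊥ A | {R}.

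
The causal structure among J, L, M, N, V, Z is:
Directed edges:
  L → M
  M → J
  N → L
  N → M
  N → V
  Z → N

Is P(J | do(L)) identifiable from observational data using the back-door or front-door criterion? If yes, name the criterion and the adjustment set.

desc(L)\{L}={J,M}; candidates ⊆ {N,V,Z}.
size 0: {}; under {} L still reaches {J,M,N,V,Z} ∋ J.
{N}: L⊥J given {N} in G with L→· removed — back-door holds.
P(J|do(L)) = Σ_{N} P(J|L,N)·P(N).

P(J|do(L)): backdoor, adjust for {N}.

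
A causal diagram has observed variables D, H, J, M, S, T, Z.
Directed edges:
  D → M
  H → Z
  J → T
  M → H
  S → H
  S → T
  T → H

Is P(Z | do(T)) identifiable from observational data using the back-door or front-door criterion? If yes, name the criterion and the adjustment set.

P(Z|do(T)): backdoor, adjust for {S}.

desc(T)\{T}={H,Z}; candidates ⊆ {D,J,M,S}.
size 0: {}; under {} T still reaches {H,J,S,Z} ∋ Z.
{S}: T⊥Z given {S} in G with T→· removed — back-door holds.
P(Z|do(T)) = Σ_{S} P(Z|T,S)·P(S).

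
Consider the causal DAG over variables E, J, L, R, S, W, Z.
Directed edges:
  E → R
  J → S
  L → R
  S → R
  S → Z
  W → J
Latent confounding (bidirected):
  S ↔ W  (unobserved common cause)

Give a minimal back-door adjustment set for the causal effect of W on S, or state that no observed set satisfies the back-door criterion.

W→S: no observed back-door set.

desc(W)\{W}={J,R,S,Z}; candidates ⊆ {E,L}.
W↔S: latent back-door arc(s) into W.
size 0: {}; under {} W still reaches {R,S,Z} ∋ S.
size 1: {E}, {L}; under {E} W still reaches {R,S,Z} ∋ S.
size 2: {E,L}; under {E,L} W still reaches {R,S,Z} ∋ S.
W↔S cannot be blocked by any observed set — no back-door set.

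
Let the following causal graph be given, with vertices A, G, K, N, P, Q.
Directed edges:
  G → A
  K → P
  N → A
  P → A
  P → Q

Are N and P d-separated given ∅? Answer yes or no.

Bayes-Ball from N | ∅ reaches {A}.
P ∉ reach(N|∅) ⇒ N ⊥ P | ∅.

Yes — N ⊥ P | ∅.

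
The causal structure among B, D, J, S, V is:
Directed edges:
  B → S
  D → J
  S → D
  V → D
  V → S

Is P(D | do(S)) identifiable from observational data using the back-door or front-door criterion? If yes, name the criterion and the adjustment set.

desc(S)\{S}={D,J}; candidates ⊆ {B,V}.
size 0: {}; under {} S still reaches {B,D,J,V} ∋ D.
{V}: S⊥D given {V} in G with S→· removed — back-door holds.
P(D|do(S)) = Σ_{V} P(D|S,V)·P(V).

P(D|do(S)): backdoor, adjust for {V}.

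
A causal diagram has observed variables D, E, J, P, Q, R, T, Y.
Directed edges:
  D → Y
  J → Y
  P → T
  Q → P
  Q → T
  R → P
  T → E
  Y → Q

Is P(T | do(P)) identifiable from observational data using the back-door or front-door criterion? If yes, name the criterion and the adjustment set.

desc(P)\{P}={E,T}; candidates ⊆ {D,J,Q,R,Y}.
size 0: {}; under {} P still reaches {D,E,J,Q,R,T,Y} ∋ T.
{Q}: P⊥T given {Q} in G with P→· removed — back-door holds.
P(T|do(P)) = Σ_{Q} P(T|P,Q)·P(Q).

P(T|do(P)): backdoor, adjust for {Q}.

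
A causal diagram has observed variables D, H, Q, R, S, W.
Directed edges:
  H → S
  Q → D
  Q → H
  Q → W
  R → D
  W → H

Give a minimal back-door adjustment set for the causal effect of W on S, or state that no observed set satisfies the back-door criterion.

W→S: minimal back-door set {Q}.

desc(W)\{W}={H,S}; candidates ⊆ {D,Q,R}.
size 0: {}; under {} W still reaches {D,H,Q,S} ∋ S.
{Q}: W⊥S given {Q} in G with W→· removed — back-door holds.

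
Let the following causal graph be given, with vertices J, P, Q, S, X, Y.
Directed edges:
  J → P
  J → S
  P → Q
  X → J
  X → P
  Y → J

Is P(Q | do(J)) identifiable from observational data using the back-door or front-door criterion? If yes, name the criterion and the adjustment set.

desc(J)\{J}={P,Q,S}; candidates ⊆ {X,Y}.
size 0: {}; under {} J still reaches {P,Q,X,Y} ∋ Q.
{X}: J⊥Q given {X} in G with J→· removed — back-door holds.
P(Q|do(J)) = Σ_{X} P(Q|J,X)·P(X).

P(Q|do(J)): backdoor, adjust for {X}.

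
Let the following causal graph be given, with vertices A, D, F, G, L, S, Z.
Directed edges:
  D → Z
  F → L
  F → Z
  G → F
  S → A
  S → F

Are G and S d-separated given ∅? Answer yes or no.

Yes — G ⊥ S | ∅.

Bayes-Ball from G | ∅ reaches {F,L,Z}.
S ∉ reach(G|∅) ⇒ G ⊥ S | ∅.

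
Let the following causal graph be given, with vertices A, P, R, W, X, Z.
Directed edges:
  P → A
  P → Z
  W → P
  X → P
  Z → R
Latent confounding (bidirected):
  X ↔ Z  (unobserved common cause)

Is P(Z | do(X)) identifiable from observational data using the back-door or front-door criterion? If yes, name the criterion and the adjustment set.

P(Z|do(X)): frontdoor, adjust for {P}.

desc(X)\{X}={A,P,R,Z}; candidates ⊆ {W}.
X↔Z: latent back-door arc(s) into X.
size 0: {}; under {} X still reaches {R,Z} ∋ Z.
size 1: {W}; under {W} X still reaches {R,Z} ∋ Z.
X↔Z cannot be blocked by any observed set — no back-door set.
{P}: (i) intercepts every directed X→Z path; (ii) no back-door X→{P}; (iii) {X} blocks every back-door {P}→Z. Front-door holds.
P(Z|do(X)) = Σ_{P} P(P|X) Σ_{X'} P(Z|P,X')P(X').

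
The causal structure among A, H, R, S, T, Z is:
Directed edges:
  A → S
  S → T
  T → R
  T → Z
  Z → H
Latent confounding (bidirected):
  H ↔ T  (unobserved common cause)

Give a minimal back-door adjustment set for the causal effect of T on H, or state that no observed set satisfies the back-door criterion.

desc(T)\{T}={H,R,Z}; candidates ⊆ {A,S}.
T↔H: latent back-door arc(s) into T.
size 0: {}; under {} T still reaches {A,H,S} ∋ H.
size 1: {A}, {S}; under {A} T still reaches {H,S} ∋ H.
size 2: {A,S}; under {A,S} T still reaches {H} ∋ H.
T↔H cannot be blocked by any observed set — no back-door set.

T→H: no observed back-door set.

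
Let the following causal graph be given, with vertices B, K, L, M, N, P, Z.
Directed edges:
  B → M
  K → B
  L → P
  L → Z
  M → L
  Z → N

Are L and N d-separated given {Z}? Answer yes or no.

Yes — L ⊥ N | {Z}.

Bayes-Ball from L | {Z} reaches {B,K,M,P}.
N ∉ reach(L|{Z}) ⇒ L ⊥ N | {Z}.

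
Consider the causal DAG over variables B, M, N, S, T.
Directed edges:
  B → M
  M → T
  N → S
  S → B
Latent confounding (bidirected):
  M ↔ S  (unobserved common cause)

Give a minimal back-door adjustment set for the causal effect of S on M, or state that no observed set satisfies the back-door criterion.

S→M: no observed back-door set.

desc(S)\{S}={B,M,T}; candidates ⊆ {N}.
S↔M: latent back-door arc(s) into S.
size 0: {}; under {} S still reaches {M,N,T} ∋ M.
size 1: {N}; under {N} S still reaches {M,T} ∋ M.
S↔M cannot be blocked by any observed set — no back-door set.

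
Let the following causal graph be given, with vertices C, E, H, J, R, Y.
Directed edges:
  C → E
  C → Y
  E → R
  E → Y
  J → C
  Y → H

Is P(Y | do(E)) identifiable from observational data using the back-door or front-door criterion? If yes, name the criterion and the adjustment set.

desc(E)\{E}={H,R,Y}; candidates ⊆ {C,J}.
size 0: {}; under {} E still reaches {C,H,J,Y} ∋ Y.
{C}: E⊥Y given {C} in G with E→· removed — back-door holds.
P(Y|do(E)) = Σ_{C} P(Y|E,C)·P(C).

P(Y|do(E)): backdoor, adjust for {C}.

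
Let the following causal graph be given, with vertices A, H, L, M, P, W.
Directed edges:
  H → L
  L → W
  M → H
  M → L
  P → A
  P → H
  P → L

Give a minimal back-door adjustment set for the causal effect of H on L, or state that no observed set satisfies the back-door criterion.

desc(H)\{H}={L,W}; candidates ⊆ {A,M,P}.
size 0: {}; under {} H still reaches {A,L,M,P,W} ∋ L.
size 1: {A}, {M}, {P}; under {A} H still reaches {L,M,P,W} ∋ L.
{M,P}: H⊥L given {M,P} in G with H→· removed — back-door holds.

H→L: minimal back-door set {M, P}.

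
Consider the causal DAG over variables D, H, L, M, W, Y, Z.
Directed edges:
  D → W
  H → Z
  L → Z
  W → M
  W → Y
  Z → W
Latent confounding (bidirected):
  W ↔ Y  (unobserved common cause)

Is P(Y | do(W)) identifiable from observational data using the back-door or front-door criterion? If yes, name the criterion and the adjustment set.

desc(W)\{W}={M,Y}; candidates ⊆ {D,H,L,Z}.
W↔Y: latent back-door arc(s) into W.
size 0: {}; under {} W still reaches {D,H,L,Y,Z} ∋ Y.
size 1: {D}, {H}, {L} …(+1); under {D} W still reaches {H,L,Y,Z} ∋ Y.
size 2: {D,H}, {D,L}, {D,Z} …(+3); under {D,H} W still reaches {L,Y,Z} ∋ Y.
W↔Y cannot be blocked by any observed set — no back-door set.
No mediator lies on a directed W→…→Y path.
Neither criterion identifies P(Y|do(W)) in this graph.

P(Y|do(W)): not identifiable (no BD/FD set).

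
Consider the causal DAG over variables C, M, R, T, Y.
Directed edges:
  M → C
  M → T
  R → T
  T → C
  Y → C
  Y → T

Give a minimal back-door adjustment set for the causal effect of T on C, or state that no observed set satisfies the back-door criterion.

desc(T)\{T}={C}; candidates ⊆ {M,R,Y}.
size 0: {}; under {} T still reaches {C,M,R,Y} ∋ C.
size 1: {M}, {R}, {Y}; under {M} T still reaches {C,R,Y} ∋ C.
{M,Y}: T⊥C given {M,Y} in G with T→· removed — back-door holds.

T→C: minimal back-door set {M, Y}.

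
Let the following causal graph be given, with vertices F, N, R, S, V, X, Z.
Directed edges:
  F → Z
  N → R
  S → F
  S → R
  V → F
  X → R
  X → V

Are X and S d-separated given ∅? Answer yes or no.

Bayes-Ball from X | ∅ reaches {F,R,V,Z}.
S ∉ reach(X|∅) ⇒ X ⊥ S | ∅.

Yes — X ⊥ S | ∅.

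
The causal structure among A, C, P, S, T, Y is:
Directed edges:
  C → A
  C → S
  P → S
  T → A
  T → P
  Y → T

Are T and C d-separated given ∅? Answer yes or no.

Bayes-Ball from T | ∅ reaches {A,P,S,Y}.
C ∉ reach(T|∅) ⇒ T ⊥ C | ∅.

Yes — T ⊥ C | ∅.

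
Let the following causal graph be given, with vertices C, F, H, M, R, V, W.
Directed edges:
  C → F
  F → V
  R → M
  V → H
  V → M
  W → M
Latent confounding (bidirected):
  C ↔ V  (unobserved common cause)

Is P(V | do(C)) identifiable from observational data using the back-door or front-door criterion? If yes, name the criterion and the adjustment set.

desc(C)\{C}={F,H,M,V}; candidates ⊆ {R,W}.
C↔V: latent back-door arc(s) into C.
size 0: {}; under {} C still reaches {H,M,V} ∋ V.
size 1: {R}, {W}; under {R} C still reaches {H,M,V} ∋ V.
size 2: {R,W}; under {R,W} C still reaches {H,M,V} ∋ V.
C↔V cannot be blocked by any observed set — no back-door set.
{F}: (i) intercepts every directed C→V path; (ii) no back-door C→{F}; (iii) {C} blocks every back-door {F}→V. Front-door holds.
P(V|do(C)) = Σ_{F} P(F|C) Σ_{C'} P(V|F,C')P(C').

P(V|do(C)): frontdoor, adjust for {F}.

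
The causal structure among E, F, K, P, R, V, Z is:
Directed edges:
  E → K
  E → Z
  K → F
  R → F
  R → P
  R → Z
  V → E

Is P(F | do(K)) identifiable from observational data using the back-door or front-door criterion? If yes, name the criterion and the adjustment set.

desc(K)\{K}={F}; candidates ⊆ {E,P,R,V,Z}.
∅: K⊥F given ∅ in G with K→· removed — back-door holds.
P(F|do(K)) = P(F|K) — no adjustment needed.

P(F|do(K)): backdoor, adjust for ∅.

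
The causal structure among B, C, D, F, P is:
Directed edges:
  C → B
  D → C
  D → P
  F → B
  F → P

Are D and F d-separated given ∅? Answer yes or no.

Yes — D ⊥ F | ∅.

Bayes-Ball from D | ∅ reaches {B,C,P}.
F ∉ reach(D|∅) ⇒ D ⊥ F | ∅.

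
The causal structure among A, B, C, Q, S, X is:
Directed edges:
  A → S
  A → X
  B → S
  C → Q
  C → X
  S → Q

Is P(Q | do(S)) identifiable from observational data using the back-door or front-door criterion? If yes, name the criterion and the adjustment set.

desc(S)\{S}={Q}; candidates ⊆ {A,B,C,X}.
∅: S⊥Q given ∅ in G with S→· removed — back-door holds.
P(Q|do(S)) = P(Q|S) — no adjustment needed.

P(Q|do(S)): backdoor, adjust for ∅.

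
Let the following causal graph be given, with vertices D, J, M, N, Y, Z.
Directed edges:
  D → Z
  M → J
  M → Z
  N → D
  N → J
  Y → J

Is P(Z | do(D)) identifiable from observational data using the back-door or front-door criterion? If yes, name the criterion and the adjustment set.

P(Z|do(D)): backdoor, adjust for ∅.

desc(D)\{D}={Z}; candidates ⊆ {J,M,N,Y}.
∅: D⊥Z given ∅ in G with D→· removed — back-door holds.
P(Z|do(D)) = P(Z|D) — no adjustment needed.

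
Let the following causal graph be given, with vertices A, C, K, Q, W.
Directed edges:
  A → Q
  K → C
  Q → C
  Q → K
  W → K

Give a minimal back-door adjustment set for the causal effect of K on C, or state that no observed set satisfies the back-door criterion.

desc(K)\{K}={C}; candidates ⊆ {A,Q,W}.
size 0: {}; under {} K still reaches {A,C,Q,W} ∋ C.
{Q}: K⊥C given {Q} in G with K→· removed — back-door holds.

K→C: minimal back-door set {Q}.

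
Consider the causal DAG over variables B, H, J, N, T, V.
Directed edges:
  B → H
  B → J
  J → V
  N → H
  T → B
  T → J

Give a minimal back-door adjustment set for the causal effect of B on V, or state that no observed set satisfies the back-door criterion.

desc(B)\{B}={H,J,V}; candidates ⊆ {N,T}.
size 0: {}; under {} B still reaches {J,T,V} ∋ V.
{T}: B⊥V given {T} in G with B→· removed — back-door holds.

B→V: minimal back-door set {T}.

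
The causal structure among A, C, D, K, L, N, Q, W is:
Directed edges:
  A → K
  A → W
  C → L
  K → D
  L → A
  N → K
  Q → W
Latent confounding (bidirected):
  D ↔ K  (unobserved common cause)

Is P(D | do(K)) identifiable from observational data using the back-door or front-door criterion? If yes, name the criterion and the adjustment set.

desc(K)\{K}={D}; candidates ⊆ {A,C,L,N,Q,W}.
K↔D: latent back-door arc(s) into K.
size 0: {}; under {} K still reaches {A,C,D,L,N,W} ∋ D.
size 1: {A}, {C}, {L} …(+3); under {A} K still reaches {D,N} ∋ D.
size 2: {A,C}, {A,L}, {A,N} …(+12); under {A,C} K still reaches {D,N} ∋ D.
K↔D cannot be blocked by any observed set — no back-door set.
No mediator lies on a directed K→…→D path.
Neither criterion identifies P(D|do(K)) in this graph.

P(D|do(K)): not identifiable (no BD/FD set).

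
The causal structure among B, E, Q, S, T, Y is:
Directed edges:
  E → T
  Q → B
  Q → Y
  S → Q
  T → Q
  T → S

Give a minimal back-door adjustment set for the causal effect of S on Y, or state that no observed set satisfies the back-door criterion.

desc(S)\{S}={B,Q,Y}; candidates ⊆ {E,T}.
size 0: {}; under {} S still reaches {B,E,Q,T,Y} ∋ Y.
{T}: S⊥Y given {T} in G with S→· removed — back-door holds.

S→Y: minimal back-door set {T}.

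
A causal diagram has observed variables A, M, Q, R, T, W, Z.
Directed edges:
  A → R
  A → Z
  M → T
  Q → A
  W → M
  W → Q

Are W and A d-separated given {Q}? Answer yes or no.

Yes — W ⊥ A | {Q}.

Bayes-Ball from W | {Q} reaches {M,T}.
A ∉ reach(W|{Q}) ⇒ W ⊥ A | {Q}.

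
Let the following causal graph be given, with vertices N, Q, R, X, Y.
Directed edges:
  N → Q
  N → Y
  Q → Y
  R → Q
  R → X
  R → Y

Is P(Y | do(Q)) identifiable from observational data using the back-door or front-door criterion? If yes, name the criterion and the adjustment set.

desc(Q)\{Q}={Y}; candidates ⊆ {N,R,X}.
size 0: {}; under {} Q still reaches {N,R,X,Y} ∋ Y.
size 1: {N}, {R}, {X}; under {N} Q still reaches {R,X,Y} ∋ Y.
{N,R}: Q⊥Y given {N,R} in G with Q→· removed — back-door holds.
P(Y|do(Q)) = Σ_{N,R} P(Y|Q,N,R)·P(N,R).

P(Y|do(Q)): backdoor, adjust for {N, R}.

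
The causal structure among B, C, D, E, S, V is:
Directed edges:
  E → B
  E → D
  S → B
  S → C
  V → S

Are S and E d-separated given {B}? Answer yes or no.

Bayes-Ball from S | {B} reaches {C,D,E,V}.
E ∈ reach(S|{B}) ⇒ S ⊥̸ E | {B}.

No — S and E are d-connected given {B}.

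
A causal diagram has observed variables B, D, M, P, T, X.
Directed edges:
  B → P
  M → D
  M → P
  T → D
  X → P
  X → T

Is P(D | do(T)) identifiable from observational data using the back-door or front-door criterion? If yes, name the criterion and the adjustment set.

desc(T)\{T}={D}; candidates ⊆ {B,M,P,X}.
∅: T⊥D given ∅ in G with T→· removed — back-door holds.
P(D|do(T)) = P(D|T) — no adjustment needed.

P(D|do(T)): backdoor, adjust for ∅.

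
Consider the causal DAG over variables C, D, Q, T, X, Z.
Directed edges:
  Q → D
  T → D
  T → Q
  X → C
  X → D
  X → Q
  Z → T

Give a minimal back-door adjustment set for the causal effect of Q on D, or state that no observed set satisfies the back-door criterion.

desc(Q)\{Q}={D}; candidates ⊆ {C,T,X,Z}.
size 0: {}; under {} Q still reaches {C,D,T,X,Z} ∋ D.
size 1: {C}, {T}, {X} …(+1); under {C} Q still reaches {D,T,X,Z} ∋ D.
{T,X}: Q⊥D given {T,X} in G with Q→· removed — back-door holds.

Q→D: minimal back-door set {T, X}.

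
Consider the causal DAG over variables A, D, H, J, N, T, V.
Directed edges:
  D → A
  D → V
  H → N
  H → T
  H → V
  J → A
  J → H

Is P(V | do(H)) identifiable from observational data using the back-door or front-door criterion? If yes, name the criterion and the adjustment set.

P(V|do(H)): backdoor, adjust for ∅.

desc(H)\{H}={N,T,V}; candidates ⊆ {A,D,J}.
∅: H⊥V given ∅ in G with H→· removed — back-door holds.
P(V|do(H)) = P(V|H) — no adjustment needed.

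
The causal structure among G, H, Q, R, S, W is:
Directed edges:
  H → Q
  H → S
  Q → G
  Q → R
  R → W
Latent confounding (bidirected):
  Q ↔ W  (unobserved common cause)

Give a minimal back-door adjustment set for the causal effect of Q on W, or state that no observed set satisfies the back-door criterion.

Q→W: no observed back-door set.

desc(Q)\{Q}={G,R,W}; candidates ⊆ {H,S}.
Q↔W: latent back-door arc(s) into Q.
size 0: {}; under {} Q still reaches {H,S,W} ∋ W.
size 1: {H}, {S}; under {H} Q still reaches {W} ∋ W.
size 2: {H,S}; under {H,S} Q still reaches {W} ∋ W.
Q↔W cannot be blocked by any observed set — no back-door set.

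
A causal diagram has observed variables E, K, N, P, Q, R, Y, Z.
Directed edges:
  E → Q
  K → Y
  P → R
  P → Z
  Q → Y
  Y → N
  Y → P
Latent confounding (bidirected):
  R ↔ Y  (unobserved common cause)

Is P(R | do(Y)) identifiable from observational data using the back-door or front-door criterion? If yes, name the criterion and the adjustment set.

P(R|do(Y)): frontdoor, adjust for {P}.

desc(Y)\{Y}={N,P,R,Z}; candidates ⊆ {E,K,Q}.
Y↔R: latent back-door arc(s) into Y.
size 0: {}; under {} Y still reaches {E,K,Q,R} ∋ R.
size 1: {E}, {K}, {Q}; under {E} Y still reaches {K,Q,R} ∋ R.
size 2: {E,K}, {E,Q}, {K,Q}; under {E,K} Y still reaches {Q,R} ∋ R.
Y↔R cannot be blocked by any observed set — no back-door set.
{P}: (i) intercepts every directed Y→R path; (ii) no back-door Y→{P}; (iii) {Y} blocks every back-door {P}→R. Front-door holds.
P(R|do(Y)) = Σ_{P} P(P|Y) Σ_{Y'} P(R|P,Y')P(Y').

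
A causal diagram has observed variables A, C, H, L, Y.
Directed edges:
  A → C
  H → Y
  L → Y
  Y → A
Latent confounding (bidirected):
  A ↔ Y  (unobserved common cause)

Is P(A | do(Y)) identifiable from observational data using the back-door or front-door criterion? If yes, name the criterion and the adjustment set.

P(A|do(Y)): not identifiable (no BD/FD set).

desc(Y)\{Y}={A,C}; candidates ⊆ {H,L}.
Y↔A: latent back-door arc(s) into Y.
size 0: {}; under {} Y still reaches {A,C,H,L} ∋ A.
size 1: {H}, {L}; under {H} Y still reaches {A,C,L} ∋ A.
size 2: {H,L}; under {H,L} Y still reaches {A,C} ∋ A.
Y↔A cannot be blocked by any observed set — no back-door set.
No mediator lies on a directed Y→…→A path.
Neither criterion identifies P(A|do(Y)) in this graph.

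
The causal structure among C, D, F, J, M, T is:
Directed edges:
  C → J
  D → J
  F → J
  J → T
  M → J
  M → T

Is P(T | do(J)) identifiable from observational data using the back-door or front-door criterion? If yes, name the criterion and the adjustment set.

P(T|do(J)): backdoor, adjust for {M}.

desc(J)\{J}={T}; candidates ⊆ {C,D,F,M}.
size 0: {}; under {} J still reaches {C,D,F,M,T} ∋ T.
{M}: J⊥T given {M} in G with J→· removed — back-door holds.
P(T|do(J)) = Σ_{M} P(T|J,M)·P(M).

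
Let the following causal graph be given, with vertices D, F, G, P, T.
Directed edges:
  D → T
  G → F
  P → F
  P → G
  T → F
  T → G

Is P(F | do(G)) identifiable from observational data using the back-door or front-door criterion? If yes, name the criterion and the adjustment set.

P(F|do(G)): backdoor, adjust for {P, T}.

desc(G)\{G}={F}; candidates ⊆ {D,P,T}.
size 0: {}; under {} G still reaches {D,F,P,T} ∋ F.
size 1: {D}, {P}, {T}; under {D} G still reaches {F,P,T} ∋ F.
{P,T}: G⊥F given {P,T} in G with G→· removed — back-door holds.
P(F|do(G)) = Σ_{P,T} P(F|G,P,T)·P(P,T).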